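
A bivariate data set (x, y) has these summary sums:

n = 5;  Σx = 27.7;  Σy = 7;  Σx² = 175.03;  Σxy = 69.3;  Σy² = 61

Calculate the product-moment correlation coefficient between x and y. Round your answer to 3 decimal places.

0.918

Sxx = Σx² − (Σx)²/n = 175.03 − 153.458 = 21.572
Sxy = Σxy − (Σx)(Σy)/n = 69.3 − 38.78 = 30.52
Syy = Σy² − (Σy)²/n = 61 − 9.8 = 51.2
r = Sxy/√(Sxx·Syy) = 30.52/√(1104.4864) = 30.52/33.233814 = 0.918342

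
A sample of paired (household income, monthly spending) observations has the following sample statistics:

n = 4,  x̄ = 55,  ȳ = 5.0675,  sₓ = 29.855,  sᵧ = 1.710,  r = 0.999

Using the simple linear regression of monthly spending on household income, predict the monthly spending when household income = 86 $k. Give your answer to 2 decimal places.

6.84

b = r · sᵧ/sₓ = 0.999 · 1.71/29.855 = 0.057220
a = ȳ − b·x̄ = 5.0675 − 0.057220·55 = 1.920424
ŷ(86) = a + b·86 = 1.920424 + 0.057220·86 = 6.841306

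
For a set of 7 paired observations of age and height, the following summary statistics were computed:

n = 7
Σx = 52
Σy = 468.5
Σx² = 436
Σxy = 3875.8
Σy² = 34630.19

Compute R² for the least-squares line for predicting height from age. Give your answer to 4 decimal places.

0.9610

Sxx = Σx² − (Σx)²/n = 436 − 386.285714 = 49.714286
Sxy = Σxy − (Σx)(Σy)/n = 3875.8 − 3480.285714 = 395.514286
Syy = Σy² − (Σy)²/n = 34630.19 − 31356.035714 = 3274.154286
R² = Sxy²/(Sxx·Syy) = (395.514286)²/(49.714286·3274.154286) = 0.961046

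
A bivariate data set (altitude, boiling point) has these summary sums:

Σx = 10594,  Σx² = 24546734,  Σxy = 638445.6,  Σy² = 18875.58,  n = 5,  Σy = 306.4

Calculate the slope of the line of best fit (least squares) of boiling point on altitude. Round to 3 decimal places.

Sxx = Σx² − (Σx)²/n = 24546734 − 22446567.2 = 2100166.8
Sxy = Σxy − (Σx)(Σy)/n = 638445.6 − 649200.32 = -10754.72
b = Sxy/Sxx = -10754.72/2100166.8 = -0.005121

-0.005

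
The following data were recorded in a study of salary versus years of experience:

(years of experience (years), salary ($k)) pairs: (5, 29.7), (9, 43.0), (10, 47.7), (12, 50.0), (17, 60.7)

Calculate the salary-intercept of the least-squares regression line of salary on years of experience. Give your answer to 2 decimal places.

n = 5, Σx = 53, Σy = 231.1, Σxy = 2644.4, Σx² = 639
Sxx = Σx² − (Σx)²/n = 639 − 561.8 = 77.2
Sxy = Σxy − (Σx)(Σy)/n = 2644.4 − 2449.66 = 194.74
b = Sxy/Sxx = 194.74/77.2 = 2.522539
a = ȳ − b·x̄ = 46.22 − 2.522539·10.6 = 19.481088

19.48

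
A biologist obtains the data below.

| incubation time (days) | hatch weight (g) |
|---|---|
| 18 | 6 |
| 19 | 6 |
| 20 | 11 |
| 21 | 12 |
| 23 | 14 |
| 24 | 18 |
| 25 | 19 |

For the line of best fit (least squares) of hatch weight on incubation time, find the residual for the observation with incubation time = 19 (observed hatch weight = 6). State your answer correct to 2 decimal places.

n = 7, Σx = 150, Σy = 86, Σxy = 1923, Σx² = 3256
Sxx = Σx² − (Σx)²/n = 3256 − 3214.285714 = 41.714286
Sxy = Σxy − (Σx)(Σy)/n = 1923 − 1842.857143 = 80.142857
b = Sxy/Sxx = 80.142857/41.714286 = 1.921233
a = ȳ − b·x̄ = 12.285714 − 1.921233·21.428571 = -28.883562
ŷ(19) = -28.883562 + 1.921233·19 = 7.619863
residual = y − ŷ = 6 − 7.619863 = -1.619863

-1.62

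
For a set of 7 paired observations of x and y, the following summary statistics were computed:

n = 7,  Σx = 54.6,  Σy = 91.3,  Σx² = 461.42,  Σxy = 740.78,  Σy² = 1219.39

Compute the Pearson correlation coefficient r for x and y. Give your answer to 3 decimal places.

0.899

Sxx = Σx² − (Σx)²/n = 461.42 − 425.88 = 35.54
Sxy = Σxy − (Σx)(Σy)/n = 740.78 − 712.14 = 28.64
Syy = Σy² − (Σy)²/n = 1219.39 − 1190.812857 = 28.577143
r = Sxy/√(Sxx·Syy) = 28.64/√(1015.631657) = 28.64/31.868976 = 0.898680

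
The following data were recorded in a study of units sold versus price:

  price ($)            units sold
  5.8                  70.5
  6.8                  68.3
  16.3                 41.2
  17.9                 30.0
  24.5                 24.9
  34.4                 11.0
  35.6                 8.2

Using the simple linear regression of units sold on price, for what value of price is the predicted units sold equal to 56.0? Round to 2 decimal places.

n = 7, Σx = 141.3, Σy = 254.1, Σxy = 3362.27, Σx² = 3716.95
Sxx = Σx² − (Σx)²/n = 3716.95 − 2852.241429 = 864.708571
Sxy = Σxy − (Σx)(Σy)/n = 3362.27 − 5129.19 = -1766.92
b = Sxy/Sxx = -1766.92/864.708571 = -2.043371
a = ȳ − b·x̄ = 36.3 − (-2.043371)·20.185714 = 77.546893
Set a + b·x = 56.0: x = (56.0 − 77.546893) / (-2.043371) = 10.544780

10.54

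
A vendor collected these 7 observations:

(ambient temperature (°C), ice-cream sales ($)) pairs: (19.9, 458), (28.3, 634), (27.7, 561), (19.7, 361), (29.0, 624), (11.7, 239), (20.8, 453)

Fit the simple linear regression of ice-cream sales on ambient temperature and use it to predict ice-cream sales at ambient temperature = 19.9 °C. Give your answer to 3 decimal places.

n = 7, Σx = 157.1, Σy = 3330, Σxy = 80022.5, Σx² = 3762.81
Sxx = Σx² − (Σx)²/n = 3762.81 − 3525.772857 = 237.037143
Sxy = Σxy − (Σx)(Σy)/n = 80022.5 − 74734.714286 = 5287.785714
b = Sxy/Sxx = 5287.785714/237.037143 = 22.307836
a = ȳ − b·x̄ = 475.714286 − 22.307836·22.442857 = -24.937291
ŷ(19.9) = a + b·19.9 = -24.937291 + 22.307836·19.9 = 418.988646

418.989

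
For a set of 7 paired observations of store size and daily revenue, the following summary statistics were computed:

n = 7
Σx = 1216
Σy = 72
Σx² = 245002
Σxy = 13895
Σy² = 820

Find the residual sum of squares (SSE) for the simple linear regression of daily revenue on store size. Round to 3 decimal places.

Sxx = Σx² − (Σx)²/n = 245002 − 211236.571429 = 33765.428571
Sxy = Σxy − (Σx)(Σy)/n = 13895 − 12507.428571 = 1387.571429
Syy = Σy² − (Σy)²/n = 820 − 740.571429 = 79.428571
b = Sxy/Sxx = 1387.571429/33765.428571 = 0.041094
SSE = Syy − b·Sxy = 79.428571 − 0.041094·1387.571429 = 22.407099

22.407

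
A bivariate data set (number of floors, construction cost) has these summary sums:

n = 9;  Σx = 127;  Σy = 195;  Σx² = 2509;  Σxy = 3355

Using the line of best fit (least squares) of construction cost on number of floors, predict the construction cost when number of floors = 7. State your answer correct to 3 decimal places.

15.682

Sxx = Σx² − (Σx)²/n = 2509 − 1792.111111 = 716.888889
Sxy = Σxy − (Σx)(Σy)/n = 3355 − 2751.666667 = 603.333333
b = Sxy/Sxx = 603.333333/716.888889 = 0.841600
a = ȳ − b·x̄ = 21.666667 − 0.841600·14.111111 = 9.790763
ŷ(7) = a + b·7 = 9.790763 + 0.841600·7 = 15.681959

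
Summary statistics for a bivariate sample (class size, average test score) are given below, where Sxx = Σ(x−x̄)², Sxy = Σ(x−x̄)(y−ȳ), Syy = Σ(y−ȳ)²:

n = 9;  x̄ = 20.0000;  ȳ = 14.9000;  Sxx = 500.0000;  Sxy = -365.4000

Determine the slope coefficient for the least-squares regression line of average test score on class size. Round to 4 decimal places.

-0.7308

b = Sxy/Sxx = -365.4/500 = -0.7308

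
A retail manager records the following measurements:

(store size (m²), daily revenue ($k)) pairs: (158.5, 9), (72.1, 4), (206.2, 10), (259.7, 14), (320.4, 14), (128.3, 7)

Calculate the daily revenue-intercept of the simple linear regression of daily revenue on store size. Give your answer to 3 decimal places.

n = 6, Σx = 1145.2, Σy = 58, Σxy = 12796.4, Σx² = 259400.24
Sxx = Σx² − (Σx)²/n = 259400.24 − 218580.506667 = 40819.733333
Sxy = Σxy − (Σx)(Σy)/n = 12796.4 − 11070.266667 = 1726.133333
b = Sxy/Sxx = 1726.133333/40819.733333 = 0.042287
a = ȳ − b·x̄ = 9.666667 − 0.042287·190.866667 = 1.595538

1.596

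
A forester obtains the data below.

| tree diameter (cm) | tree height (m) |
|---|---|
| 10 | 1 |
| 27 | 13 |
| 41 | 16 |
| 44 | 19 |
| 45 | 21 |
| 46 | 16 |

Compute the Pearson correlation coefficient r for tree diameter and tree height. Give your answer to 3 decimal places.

n = 6, Σx = 213, Σy = 86, Σxy = 3534, Σx² = 8587, Σy² = 1484
Sxx = Σx² − (Σx)²/n = 8587 − 7561.5 = 1025.5
Sxy = Σxy − (Σx)(Σy)/n = 3534 − 3053 = 481
Syy = Σy² − (Σy)²/n = 1484 − 1232.666667 = 251.333333
r = Sxy/√(Sxx·Syy) = 481/√(257742.333333) = 481/507.683300 = 0.947441

0.947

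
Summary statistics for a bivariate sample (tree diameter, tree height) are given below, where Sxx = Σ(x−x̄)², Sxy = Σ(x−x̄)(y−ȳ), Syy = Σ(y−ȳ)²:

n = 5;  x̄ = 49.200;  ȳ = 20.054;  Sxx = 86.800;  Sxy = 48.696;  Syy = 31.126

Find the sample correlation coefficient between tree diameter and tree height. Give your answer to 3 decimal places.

0.937

r = Sxy/√(Sxx·Syy) = 48.696/√(2701.7368) = 48.696/51.978234 = 0.936854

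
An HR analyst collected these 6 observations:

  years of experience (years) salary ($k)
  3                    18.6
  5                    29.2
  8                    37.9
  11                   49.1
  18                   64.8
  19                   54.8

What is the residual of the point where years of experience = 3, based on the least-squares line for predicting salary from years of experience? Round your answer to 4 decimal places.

-5.1264

n = 6, Σx = 64, Σy = 254.4, Σxy = 3252.7, Σx² = 904
Sxx = Σx² − (Σx)²/n = 904 − 682.666667 = 221.333333
Sxy = Σxy − (Σx)(Σy)/n = 3252.7 − 2713.6 = 539.1
b = Sxy/Sxx = 539.1/221.333333 = 2.435693
a = ȳ − b·x̄ = 42.4 − 2.435693·10.666667 = 16.419277
ŷ(3) = 16.419277 + 2.435693·3 = 23.726355
residual = y − ŷ = 18.6 − 23.726355 = -5.126355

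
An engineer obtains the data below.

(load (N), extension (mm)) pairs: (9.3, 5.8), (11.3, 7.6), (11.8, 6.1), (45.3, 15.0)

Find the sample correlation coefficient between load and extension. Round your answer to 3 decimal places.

n = 4, Σx = 77.7, Σy = 34.5, Σxy = 891.3, Σx² = 2405.51, Σy² = 353.61
Sxx = Σx² − (Σx)²/n = 2405.51 − 1509.3225 = 896.1875
Sxy = Σxy − (Σx)(Σy)/n = 891.3 − 670.1625 = 221.1375
Syy = Σy² − (Σy)²/n = 353.61 − 297.5625 = 56.0475
r = Sxy/√(Sxx·Syy) = 221.1375/√(50229.068906) = 221.1375/224.118426 = 0.986699

0.987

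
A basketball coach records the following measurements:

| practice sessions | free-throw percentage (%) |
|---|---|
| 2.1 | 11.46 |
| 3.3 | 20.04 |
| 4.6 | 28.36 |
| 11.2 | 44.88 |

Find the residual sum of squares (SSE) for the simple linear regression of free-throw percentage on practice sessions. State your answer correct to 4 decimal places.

n = 4, Σx = 21.2, Σy = 104.74, Σxy = 723.31, Σx² = 161.9, Σy² = 3351.4372
Sxx = Σx² − (Σx)²/n = 161.9 − 112.36 = 49.54
Sxy = Σxy − (Σx)(Σy)/n = 723.31 − 555.122 = 168.188
Syy = Σy² − (Σy)²/n = 3351.4372 − 2742.6169 = 608.8203
b = Sxy/Sxx = 168.188/49.54 = 3.394994
SSE = Syy − b·Sxy = 608.8203 − 3.394994·168.188 = 37.823058

37.8231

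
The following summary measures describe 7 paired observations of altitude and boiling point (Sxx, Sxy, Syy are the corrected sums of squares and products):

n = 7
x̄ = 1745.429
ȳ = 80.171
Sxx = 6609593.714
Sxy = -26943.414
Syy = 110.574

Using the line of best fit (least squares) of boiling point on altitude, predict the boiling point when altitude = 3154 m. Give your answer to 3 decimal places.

b = Sxy/Sxx = -26943.414/6609593.714 = -0.004076
a = ȳ − b·x̄ = 80.171 − (-0.004076)·1745.429 = 87.286084
ŷ(3154) = a + b·3154 = 87.286084 + (-0.004076)·3154 = 74.429087

74.429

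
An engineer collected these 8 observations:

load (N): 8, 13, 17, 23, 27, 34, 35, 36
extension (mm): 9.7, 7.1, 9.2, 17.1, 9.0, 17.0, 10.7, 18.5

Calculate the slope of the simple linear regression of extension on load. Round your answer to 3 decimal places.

0.262

n = 8, Σx = 193, Σy = 98.3, Σxy = 2581.1, Σx² = 5457
Sxx = Σx² − (Σx)²/n = 5457 − 4656.125 = 800.875
Sxy = Σxy − (Σx)(Σy)/n = 2581.1 − 2371.4875 = 209.6125
b = Sxy/Sxx = 209.6125/800.875 = 0.261729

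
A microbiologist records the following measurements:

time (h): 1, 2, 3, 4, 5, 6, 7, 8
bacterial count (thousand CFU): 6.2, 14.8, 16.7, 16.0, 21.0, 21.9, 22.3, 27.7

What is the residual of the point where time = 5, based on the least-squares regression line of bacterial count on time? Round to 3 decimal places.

1.433

n = 8, Σx = 36, Σy = 146.6, Σxy = 764, Σx² = 204
Sxx = Σx² − (Σx)²/n = 204 − 162 = 42
Sxy = Σxy − (Σx)(Σy)/n = 764 − 659.7 = 104.3
b = Sxy/Sxx = 104.3/42 = 2.483333
a = ȳ − b·x̄ = 18.325 − 2.483333·4.5 = 7.15
ŷ(5) = 7.15 + 2.483333·5 = 19.566667
residual = y − ŷ = 21.0 − 19.566667 = 1.433333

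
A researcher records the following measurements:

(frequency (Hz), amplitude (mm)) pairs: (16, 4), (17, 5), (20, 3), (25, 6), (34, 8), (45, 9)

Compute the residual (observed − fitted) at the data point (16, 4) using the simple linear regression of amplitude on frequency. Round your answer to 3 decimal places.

0.067

n = 6, Σx = 157, Σy = 35, Σxy = 1036, Σx² = 4751
Sxx = Σx² − (Σx)²/n = 4751 − 4108.166667 = 642.833333
Sxy = Σxy − (Σx)(Σy)/n = 1036 − 915.833333 = 120.166667
b = Sxy/Sxx = 120.166667/642.833333 = 0.186933
a = ȳ − b·x̄ = 5.833333 − 0.186933·26.166667 = 0.941924
ŷ(16) = 0.941924 + 0.186933·16 = 3.932849
residual = y − ŷ = 4 − 3.932849 = 0.067151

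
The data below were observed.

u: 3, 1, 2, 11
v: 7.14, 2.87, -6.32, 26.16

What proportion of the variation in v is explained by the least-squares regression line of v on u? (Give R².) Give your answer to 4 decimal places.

0.8461

n = 4, Σx = 17, Σy = 29.85, Σxy = 299.41, Σx² = 135, Σy² = 783.5045
Sxx = Σx² − (Σx)²/n = 135 − 72.25 = 62.75
Sxy = Σxy − (Σx)(Σy)/n = 299.41 − 126.8625 = 172.5475
Syy = Σy² − (Σy)²/n = 783.5045 − 222.755625 = 560.748875
R² = Sxy²/(Sxx·Syy) = (172.5475)²/(62.75·560.748875) = 0.846126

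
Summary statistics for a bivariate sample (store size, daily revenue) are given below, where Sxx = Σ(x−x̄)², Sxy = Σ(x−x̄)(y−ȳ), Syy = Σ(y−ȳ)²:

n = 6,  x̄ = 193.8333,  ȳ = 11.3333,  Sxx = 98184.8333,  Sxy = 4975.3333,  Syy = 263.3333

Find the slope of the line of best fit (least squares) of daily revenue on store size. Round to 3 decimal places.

b = Sxy/Sxx = 4975.3333/98184.8333 = 0.050673

0.051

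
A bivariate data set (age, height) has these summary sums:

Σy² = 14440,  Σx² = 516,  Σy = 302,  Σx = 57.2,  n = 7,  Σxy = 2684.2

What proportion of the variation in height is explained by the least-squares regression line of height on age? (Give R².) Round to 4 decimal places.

0.6832

Sxx = Σx² − (Σx)²/n = 516 − 467.405714 = 48.594286
Sxy = Σxy − (Σx)(Σy)/n = 2684.2 − 2467.771429 = 216.428571
Syy = Σy² − (Σy)²/n = 14440 − 13029.142857 = 1410.857143
R² = Sxy²/(Sxx·Syy) = (216.428571)²/(48.594286·1410.857143) = 0.683221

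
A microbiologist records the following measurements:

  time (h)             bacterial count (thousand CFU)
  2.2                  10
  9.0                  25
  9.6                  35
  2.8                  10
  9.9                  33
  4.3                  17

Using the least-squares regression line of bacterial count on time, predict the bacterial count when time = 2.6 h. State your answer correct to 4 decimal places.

10.6128

n = 6, Σx = 37.8, Σy = 130, Σxy = 1010.8, Σx² = 302.34
Sxx = Σx² − (Σx)²/n = 302.34 − 238.14 = 64.2
Sxy = Σxy − (Σx)(Σy)/n = 1010.8 − 819 = 191.8
b = Sxy/Sxx = 191.8/64.2 = 2.987539
a = ȳ − b·x̄ = 21.666667 − 2.987539·6.3 = 2.845171
ŷ(2.6) = a + b·2.6 = 2.845171 + 2.987539·2.6 = 10.612773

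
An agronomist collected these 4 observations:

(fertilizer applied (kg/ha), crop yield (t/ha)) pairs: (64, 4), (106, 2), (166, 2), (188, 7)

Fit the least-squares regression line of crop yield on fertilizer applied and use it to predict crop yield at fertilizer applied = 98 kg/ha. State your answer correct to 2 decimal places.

3.23

n = 4, Σx = 524, Σy = 15, Σxy = 2116, Σx² = 78232
Sxx = Σx² − (Σx)²/n = 78232 − 68644 = 9588
Sxy = Σxy − (Σx)(Σy)/n = 2116 − 1965 = 151
b = Sxy/Sxx = 151/9588 = 0.015749
a = ȳ − b·x̄ = 3.75 − 0.015749·131 = 1.686900
ŷ(98) = a + b·98 = 1.686900 + 0.015749·98 = 3.230288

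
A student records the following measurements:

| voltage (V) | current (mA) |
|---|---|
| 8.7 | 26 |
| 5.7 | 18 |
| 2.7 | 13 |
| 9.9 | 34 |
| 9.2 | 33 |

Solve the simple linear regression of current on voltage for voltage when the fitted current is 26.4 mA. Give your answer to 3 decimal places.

n = 5, Σx = 36.2, Σy = 124, Σxy = 1004.1, Σx² = 298.12
Sxx = Σx² − (Σx)²/n = 298.12 − 262.088 = 36.032
Sxy = Σxy − (Σx)(Σy)/n = 1004.1 − 897.76 = 106.34
b = Sxy/Sxx = 106.34/36.032 = 2.951266
a = ȳ − b·x̄ = 24.8 − 2.951266·7.24 = 3.432837
Set a + b·x = 26.4: x = (26.4 − 3.432837) / 2.951266 = 7.782140

7.782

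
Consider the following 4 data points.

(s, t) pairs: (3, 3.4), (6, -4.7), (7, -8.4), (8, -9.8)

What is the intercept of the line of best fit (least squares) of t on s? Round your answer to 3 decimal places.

11.496

n = 4, Σx = 24, Σy = -19.5, Σxy = -155.2, Σx² = 158
Sxx = Σx² − (Σx)²/n = 158 − 144 = 14
Sxy = Σxy − (Σx)(Σy)/n = -155.2 − (-117) = -38.2
b = Sxy/Sxx = -38.2/14 = -2.728571
a = ȳ − b·x̄ = -4.875 − (-2.728571)·6 = 11.496429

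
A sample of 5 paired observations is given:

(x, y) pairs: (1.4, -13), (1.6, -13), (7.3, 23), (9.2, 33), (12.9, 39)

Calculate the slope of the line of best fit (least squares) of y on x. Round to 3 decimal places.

4.939

n = 5, Σx = 32.4, Σy = 69, Σxy = 935.6, Σx² = 308.86
Sxx = Σx² − (Σx)²/n = 308.86 − 209.952 = 98.908
Sxy = Σxy − (Σx)(Σy)/n = 935.6 − 447.12 = 488.48
b = Sxy/Sxx = 488.48/98.908 = 4.938731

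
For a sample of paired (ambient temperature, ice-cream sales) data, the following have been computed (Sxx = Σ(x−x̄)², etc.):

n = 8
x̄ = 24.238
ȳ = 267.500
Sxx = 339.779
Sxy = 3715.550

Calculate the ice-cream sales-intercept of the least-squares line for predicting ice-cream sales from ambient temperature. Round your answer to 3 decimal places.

b = Sxy/Sxx = 3715.55/339.779 = 10.935196
a = ȳ − b·x̄ = 267.5 − 10.935196·24.238 = 2.452717

2.453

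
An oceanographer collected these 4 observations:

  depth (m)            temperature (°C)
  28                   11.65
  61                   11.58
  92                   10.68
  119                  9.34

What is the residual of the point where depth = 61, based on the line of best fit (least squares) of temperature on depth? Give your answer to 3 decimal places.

n = 4, Σx = 300, Σy = 43.25, Σxy = 3126.6, Σx² = 27130
Sxx = Σx² − (Σx)²/n = 27130 − 22500 = 4630
Sxy = Σxy − (Σx)(Σy)/n = 3126.6 − 3243.75 = -117.15
b = Sxy/Sxx = -117.15/4630 = -0.025302
a = ȳ − b·x̄ = 10.8125 − (-0.025302)·75 = 12.710178
ŷ(61) = 12.710178 + (-0.025302)·61 = 11.166733
residual = y − ŷ = 11.58 − 11.166733 = 0.413267

0.413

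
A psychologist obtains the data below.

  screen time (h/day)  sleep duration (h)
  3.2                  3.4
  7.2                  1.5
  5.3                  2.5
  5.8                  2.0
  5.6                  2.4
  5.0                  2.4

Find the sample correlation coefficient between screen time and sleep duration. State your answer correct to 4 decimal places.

n = 6, Σx = 32.1, Σy = 14.2, Σxy = 71.97, Σx² = 180.17, Σy² = 35.58
Sxx = Σx² − (Σx)²/n = 180.17 − 171.735 = 8.435
Sxy = Σxy − (Σx)(Σy)/n = 71.97 − 75.97 = -4
Syy = Σy² − (Σy)²/n = 35.58 − 33.606667 = 1.973333
r = Sxy/√(Sxx·Syy) = -4/√(16.645067) = -4/4.079837 = -0.980431

-0.9804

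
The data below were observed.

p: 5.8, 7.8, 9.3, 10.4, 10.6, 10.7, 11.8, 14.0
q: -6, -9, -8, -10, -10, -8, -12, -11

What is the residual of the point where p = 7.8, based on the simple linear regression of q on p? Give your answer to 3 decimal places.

n = 8, Σx = 80.4, Σy = -74, Σxy = -770.6, Σx² = 851.22
Sxx = Σx² − (Σx)²/n = 851.22 − 808.02 = 43.2
Sxy = Σxy − (Σx)(Σy)/n = -770.6 − (-743.7) = -26.9
b = Sxy/Sxx = -26.9/43.2 = -0.622685
a = ȳ − b·x̄ = -9.25 − (-0.622685)·10.05 = -2.992014
ŷ(7.8) = -2.992014 + (-0.622685)·7.8 = -7.848958
residual = y − ŷ = -9 − (-7.848958) = -1.151042

-1.151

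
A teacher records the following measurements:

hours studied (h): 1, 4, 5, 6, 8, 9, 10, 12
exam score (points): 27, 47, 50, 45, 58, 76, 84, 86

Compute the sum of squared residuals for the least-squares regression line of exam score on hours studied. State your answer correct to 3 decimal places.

n = 8, Σx = 55, Σy = 473, Σxy = 3755, Σx² = 467, Σy² = 31055
Sxx = Σx² − (Σx)²/n = 467 − 378.125 = 88.875
Sxy = Σxy − (Σx)(Σy)/n = 3755 − 3251.875 = 503.125
Syy = Σy² − (Σy)²/n = 31055 − 27966.125 = 3088.875
b = Sxy/Sxx = 503.125/88.875 = 5.661041
SSE = Syy − b·Sxy = 3088.875 − 5.661041·503.125 = 240.663854

240.664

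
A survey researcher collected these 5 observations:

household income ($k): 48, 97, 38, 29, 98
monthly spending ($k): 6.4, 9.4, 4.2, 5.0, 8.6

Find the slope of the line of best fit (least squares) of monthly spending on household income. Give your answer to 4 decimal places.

0.0646

n = 5, Σx = 310, Σy = 33.6, Σxy = 2366.4, Σx² = 23602
Sxx = Σx² − (Σx)²/n = 23602 − 19220 = 4382
Sxy = Σxy − (Σx)(Σy)/n = 2366.4 − 2083.2 = 283.2
b = Sxy/Sxx = 283.2/4382 = 0.064628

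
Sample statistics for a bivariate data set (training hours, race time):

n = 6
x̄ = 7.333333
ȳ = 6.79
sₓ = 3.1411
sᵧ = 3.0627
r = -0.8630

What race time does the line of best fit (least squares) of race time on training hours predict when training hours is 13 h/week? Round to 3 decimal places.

b = r · sᵧ/sₓ = -0.863 · 3.0627/3.1411 = -0.841460
a = ȳ − b·x̄ = 6.79 − (-0.841460)·7.333333 = 12.960707
ŷ(13) = a + b·13 = 12.960707 + (-0.841460)·13 = 2.021726

2.022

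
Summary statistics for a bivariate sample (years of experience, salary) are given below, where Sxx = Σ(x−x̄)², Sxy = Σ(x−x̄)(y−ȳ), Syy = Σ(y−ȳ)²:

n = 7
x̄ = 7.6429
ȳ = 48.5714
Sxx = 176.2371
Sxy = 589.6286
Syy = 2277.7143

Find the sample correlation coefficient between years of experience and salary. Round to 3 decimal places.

0.931

r = Sxy/√(Sxx·Syy) = 589.6286/√(401417.762861) = 589.6286/633.575381 = 0.930637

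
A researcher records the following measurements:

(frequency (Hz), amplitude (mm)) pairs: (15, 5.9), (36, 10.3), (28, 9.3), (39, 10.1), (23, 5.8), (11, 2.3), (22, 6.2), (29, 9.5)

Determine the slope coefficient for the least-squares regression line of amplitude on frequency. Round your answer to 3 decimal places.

n = 8, Σx = 203, Σy = 59.4, Σxy = 1684.2, Σx² = 5801
Sxx = Σx² − (Σx)²/n = 5801 − 5151.125 = 649.875
Sxy = Σxy − (Σx)(Σy)/n = 1684.2 − 1507.275 = 176.925
b = Sxy/Sxx = 176.925/649.875 = 0.272245

0.272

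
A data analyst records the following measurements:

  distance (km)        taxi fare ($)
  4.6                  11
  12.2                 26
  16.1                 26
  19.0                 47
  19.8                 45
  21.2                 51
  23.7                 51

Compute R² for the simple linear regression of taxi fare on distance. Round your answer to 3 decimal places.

0.907

n = 7, Σx = 116.6, Σy = 257, Σxy = 4860.3, Σx² = 2193.38, Σy² = 10909
Sxx = Σx² − (Σx)²/n = 2193.38 − 1942.222857 = 251.157143
Sxy = Σxy − (Σx)(Σy)/n = 4860.3 − 4280.885714 = 579.414286
Syy = Σy² − (Σy)²/n = 10909 − 9435.571429 = 1473.428571
R² = Sxy²/(Sxx·Syy) = (579.414286)²/(251.157143·1473.428571) = 0.907202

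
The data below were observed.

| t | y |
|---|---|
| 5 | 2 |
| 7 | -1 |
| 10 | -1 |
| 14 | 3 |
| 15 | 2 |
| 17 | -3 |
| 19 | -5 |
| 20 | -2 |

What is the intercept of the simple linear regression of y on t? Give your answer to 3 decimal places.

n = 8, Σx = 107, Σy = -5, Σxy = -121, Σx² = 1645
Sxx = Σx² − (Σx)²/n = 1645 − 1431.125 = 213.875
Sxy = Σxy − (Σx)(Σy)/n = -121 − (-66.875) = -54.125
b = Sxy/Sxx = -54.125/213.875 = -0.253068
a = ȳ − b·x̄ = -0.625 − (-0.253068)·13.375 = 2.759790

2.760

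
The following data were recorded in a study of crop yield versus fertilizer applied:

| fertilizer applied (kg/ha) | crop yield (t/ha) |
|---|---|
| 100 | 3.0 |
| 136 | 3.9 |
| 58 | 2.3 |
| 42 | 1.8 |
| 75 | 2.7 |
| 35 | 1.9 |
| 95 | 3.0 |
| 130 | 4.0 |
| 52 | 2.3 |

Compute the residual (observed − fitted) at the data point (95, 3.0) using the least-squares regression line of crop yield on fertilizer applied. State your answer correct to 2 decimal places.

n = 9, Σx = 723, Σy = 24.9, Σxy = 2233, Σx² = 69103
Sxx = Σx² − (Σx)²/n = 69103 − 58081 = 11022
Sxy = Σxy − (Σx)(Σy)/n = 2233 − 2000.3 = 232.7
b = Sxy/Sxx = 232.7/11022 = 0.021112
a = ȳ − b·x̄ = 2.766667 − 0.021112·80.333333 = 1.070644
ŷ(95) = 1.070644 + 0.021112·95 = 3.076314
residual = y − ŷ = 3.0 − 3.076314 = -0.076314

-0.08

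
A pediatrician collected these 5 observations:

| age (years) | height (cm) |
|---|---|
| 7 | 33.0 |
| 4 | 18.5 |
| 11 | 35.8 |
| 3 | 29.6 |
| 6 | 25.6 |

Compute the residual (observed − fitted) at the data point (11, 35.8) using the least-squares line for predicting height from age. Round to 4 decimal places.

0.1619

n = 5, Σx = 31, Σy = 142.5, Σxy = 941.2, Σx² = 231
Sxx = Σx² − (Σx)²/n = 231 − 192.2 = 38.8
Sxy = Σxy − (Σx)(Σy)/n = 941.2 − 883.5 = 57.7
b = Sxy/Sxx = 57.7/38.8 = 1.487113
a = ȳ − b·x̄ = 28.5 − 1.487113·6.2 = 19.279897
ŷ(11) = 19.279897 + 1.487113·11 = 35.638144
residual = y − ŷ = 35.8 − 35.638144 = 0.161856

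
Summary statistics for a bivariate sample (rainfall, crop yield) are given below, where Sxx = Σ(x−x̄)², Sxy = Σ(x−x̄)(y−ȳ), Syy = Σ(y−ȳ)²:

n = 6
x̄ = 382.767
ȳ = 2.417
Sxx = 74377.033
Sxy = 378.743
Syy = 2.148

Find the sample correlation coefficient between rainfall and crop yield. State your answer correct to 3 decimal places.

0.948

r = Sxy/√(Sxx·Syy) = 378.743/√(159761.866884) = 378.743/399.702223 = 0.947563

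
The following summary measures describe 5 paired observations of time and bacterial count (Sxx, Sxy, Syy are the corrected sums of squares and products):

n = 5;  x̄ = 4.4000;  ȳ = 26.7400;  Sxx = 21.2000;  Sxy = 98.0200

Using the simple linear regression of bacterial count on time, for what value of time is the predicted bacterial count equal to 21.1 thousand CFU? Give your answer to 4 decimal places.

3.1802

b = Sxy/Sxx = 98.02/21.2 = 4.623585
a = ȳ − b·x̄ = 26.74 − 4.623585·4.4 = 6.396226
Set a + b·x = 21.1: x = (21.1 − 6.396226) / 4.623585 = 3.180167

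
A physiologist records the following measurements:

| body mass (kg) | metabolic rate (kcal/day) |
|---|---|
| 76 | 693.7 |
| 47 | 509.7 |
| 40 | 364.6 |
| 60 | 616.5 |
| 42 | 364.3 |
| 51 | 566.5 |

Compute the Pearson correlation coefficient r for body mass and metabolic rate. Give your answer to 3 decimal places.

n = 6, Σx = 316, Σy = 3115.3, Σxy = 172443.2, Σx² = 17550, Σy² = 1707655.93
Sxx = Σx² − (Σx)²/n = 17550 − 16642.666667 = 907.333333
Sxy = Σxy − (Σx)(Σy)/n = 172443.2 − 164072.466667 = 8370.733333
Syy = Σy² − (Σy)²/n = 1707655.93 − 1617515.681667 = 90140.248333
r = Sxy/√(Sxx·Syy) = 8370.733333/√(81787251.987778) = 8370.733333/9043.630465 = 0.925594

0.926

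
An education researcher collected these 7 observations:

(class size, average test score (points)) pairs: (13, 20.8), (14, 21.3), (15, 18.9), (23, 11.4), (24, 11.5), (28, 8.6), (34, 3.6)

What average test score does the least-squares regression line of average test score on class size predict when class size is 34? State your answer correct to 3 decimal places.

3.215

n = 7, Σx = 151, Σy = 96.1, Σxy = 1753.5, Σx² = 3635
Sxx = Σx² − (Σx)²/n = 3635 − 3257.285714 = 377.714286
Sxy = Σxy − (Σx)(Σy)/n = 1753.5 − 2073.014286 = -319.514286
b = Sxy/Sxx = -319.514286/377.714286 = -0.845915
a = ȳ − b·x̄ = 13.728571 − (-0.845915)·21.571429 = 31.976172
ŷ(34) = a + b·34 = 31.976172 + (-0.845915)·34 = 3.215053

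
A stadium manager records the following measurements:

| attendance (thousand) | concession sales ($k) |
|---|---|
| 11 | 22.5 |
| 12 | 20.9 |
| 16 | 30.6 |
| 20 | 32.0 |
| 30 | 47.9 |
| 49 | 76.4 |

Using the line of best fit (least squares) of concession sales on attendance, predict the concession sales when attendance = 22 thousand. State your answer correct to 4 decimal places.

36.9410

n = 6, Σx = 138, Σy = 230.3, Σxy = 6808.5, Σx² = 4222
Sxx = Σx² − (Σx)²/n = 4222 − 3174 = 1048
Sxy = Σxy − (Σx)(Σy)/n = 6808.5 − 5296.9 = 1511.6
b = Sxy/Sxx = 1511.6/1048 = 1.442366
a = ȳ − b·x̄ = 38.383333 − 1.442366·23 = 5.208906
ŷ(22) = a + b·22 = 5.208906 + 1.442366·22 = 36.940967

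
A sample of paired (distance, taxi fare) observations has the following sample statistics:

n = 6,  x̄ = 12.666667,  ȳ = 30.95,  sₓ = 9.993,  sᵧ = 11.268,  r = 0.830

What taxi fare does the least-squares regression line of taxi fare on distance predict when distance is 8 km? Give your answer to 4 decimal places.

b = r · sᵧ/sₓ = 0.83 · 11.268/9.993 = 0.935899
a = ȳ − b·x̄ = 30.95 − 0.935899·12.666667 = 19.095277
ŷ(8) = a + b·8 = 19.095277 + 0.935899·8 = 26.582470

26.5825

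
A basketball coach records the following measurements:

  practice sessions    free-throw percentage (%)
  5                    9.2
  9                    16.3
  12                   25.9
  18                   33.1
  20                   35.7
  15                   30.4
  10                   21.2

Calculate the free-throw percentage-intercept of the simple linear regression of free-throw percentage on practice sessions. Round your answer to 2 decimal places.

n = 7, Σx = 89, Σy = 171.8, Σxy = 2481.3, Σx² = 1299
Sxx = Σx² − (Σx)²/n = 1299 − 1131.571429 = 167.428571
Sxy = Σxy − (Σx)(Σy)/n = 2481.3 − 2184.314286 = 296.985714
b = Sxy/Sxx = 296.985714/167.428571 = 1.773805
a = ȳ − b·x̄ = 24.542857 − 1.773805·12.714286 = 1.990188

1.99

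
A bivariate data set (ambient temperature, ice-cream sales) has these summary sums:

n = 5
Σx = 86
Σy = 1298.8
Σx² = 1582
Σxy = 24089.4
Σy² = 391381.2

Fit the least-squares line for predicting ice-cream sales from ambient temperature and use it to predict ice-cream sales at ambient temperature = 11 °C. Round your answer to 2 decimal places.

Sxx = Σx² − (Σx)²/n = 1582 − 1479.2 = 102.8
Sxy = Σxy − (Σx)(Σy)/n = 24089.4 − 22339.36 = 1750.04
b = Sxy/Sxx = 1750.04/102.8 = 17.023735
a = ȳ − b·x̄ = 259.76 − 17.023735·17.2 = -33.048249
ŷ(11) = a + b·11 = -33.048249 + 17.023735·11 = 154.212840

154.21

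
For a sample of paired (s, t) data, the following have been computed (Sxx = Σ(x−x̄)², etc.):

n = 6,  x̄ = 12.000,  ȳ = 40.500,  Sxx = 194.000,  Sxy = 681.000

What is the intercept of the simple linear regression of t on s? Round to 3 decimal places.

b = Sxy/Sxx = 681/194 = 3.510309
a = ȳ − b·x̄ = 40.5 − 3.510309·12 = -1.623711

-1.624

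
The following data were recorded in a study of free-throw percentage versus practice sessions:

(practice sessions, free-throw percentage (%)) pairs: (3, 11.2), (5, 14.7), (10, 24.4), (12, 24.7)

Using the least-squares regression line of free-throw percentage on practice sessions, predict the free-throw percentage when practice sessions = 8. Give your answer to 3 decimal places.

19.552

n = 4, Σx = 30, Σy = 75, Σxy = 647.5, Σx² = 278
Sxx = Σx² − (Σx)²/n = 278 − 225 = 53
Sxy = Σxy − (Σx)(Σy)/n = 647.5 − 562.5 = 85
b = Sxy/Sxx = 85/53 = 1.603774
a = ȳ − b·x̄ = 18.75 − 1.603774·7.5 = 6.721698
ŷ(8) = a + b·8 = 6.721698 + 1.603774·8 = 19.551887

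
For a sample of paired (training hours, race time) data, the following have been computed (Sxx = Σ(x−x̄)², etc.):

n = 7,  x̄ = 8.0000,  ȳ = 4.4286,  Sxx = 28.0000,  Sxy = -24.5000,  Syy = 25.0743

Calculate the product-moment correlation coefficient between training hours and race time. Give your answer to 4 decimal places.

r = Sxy/√(Sxx·Syy) = -24.5/√(702.0804) = -24.5/26.496800 = -0.924640

-0.9246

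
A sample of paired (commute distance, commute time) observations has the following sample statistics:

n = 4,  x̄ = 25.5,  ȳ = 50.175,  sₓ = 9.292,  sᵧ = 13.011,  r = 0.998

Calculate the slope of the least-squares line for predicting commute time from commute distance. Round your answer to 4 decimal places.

b = r · sᵧ/sₓ = 0.998 · 13.011/9.292 = 1.397436

1.3974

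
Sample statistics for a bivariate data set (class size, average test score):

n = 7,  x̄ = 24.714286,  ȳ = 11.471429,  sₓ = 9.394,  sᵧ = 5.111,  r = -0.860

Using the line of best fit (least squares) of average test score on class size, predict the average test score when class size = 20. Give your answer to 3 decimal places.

13.677

b = r · sᵧ/sₓ = -0.86 · 5.111/9.394 = -0.467901
a = ȳ − b·x̄ = 11.471429 − (-0.467901)·24.714286 = 23.035263
ŷ(20) = a + b·20 = 23.035263 + (-0.467901)·20 = 13.677247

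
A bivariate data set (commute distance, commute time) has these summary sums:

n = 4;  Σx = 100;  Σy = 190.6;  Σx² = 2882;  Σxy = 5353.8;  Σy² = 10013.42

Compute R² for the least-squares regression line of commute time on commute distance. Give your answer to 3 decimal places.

Sxx = Σx² − (Σx)²/n = 2882 − 2500 = 382
Sxy = Σxy − (Σx)(Σy)/n = 5353.8 − 4765 = 588.8
Syy = Σy² − (Σy)²/n = 10013.42 − 9082.09 = 931.33
R² = Sxy²/(Sxx·Syy) = (588.8)²/(382·931.33) = 0.974470

0.974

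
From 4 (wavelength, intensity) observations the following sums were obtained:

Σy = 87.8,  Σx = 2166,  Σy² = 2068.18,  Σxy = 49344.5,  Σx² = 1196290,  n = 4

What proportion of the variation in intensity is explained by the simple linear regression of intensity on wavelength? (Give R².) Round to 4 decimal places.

Sxx = Σx² − (Σx)²/n = 1196290 − 1172889 = 23401
Sxy = Σxy − (Σx)(Σy)/n = 49344.5 − 47543.7 = 1800.8
Syy = Σy² − (Σy)²/n = 2068.18 − 1927.21 = 140.97
R² = Sxy²/(Sxx·Syy) = (1800.8)²/(23401·140.97) = 0.983037

0.9830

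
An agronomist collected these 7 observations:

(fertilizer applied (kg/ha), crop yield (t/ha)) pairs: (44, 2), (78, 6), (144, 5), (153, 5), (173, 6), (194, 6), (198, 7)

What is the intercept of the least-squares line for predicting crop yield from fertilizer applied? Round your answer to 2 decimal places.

n = 7, Σx = 984, Σy = 37, Σxy = 5629, Σx² = 158934
Sxx = Σx² − (Σx)²/n = 158934 − 138322.285714 = 20611.714286
Sxy = Σxy − (Σx)(Σy)/n = 5629 − 5201.142857 = 427.857143
b = Sxy/Sxx = 427.857143/20611.714286 = 0.020758
a = ȳ − b·x̄ = 5.285714 − 0.020758·140.571429 = 2.367738

2.37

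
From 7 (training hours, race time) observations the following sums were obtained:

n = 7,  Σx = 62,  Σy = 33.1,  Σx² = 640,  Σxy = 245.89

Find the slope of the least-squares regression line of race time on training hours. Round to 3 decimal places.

-0.520

Sxx = Σx² − (Σx)²/n = 640 − 549.142857 = 90.857143
Sxy = Σxy − (Σx)(Σy)/n = 245.89 − 293.171429 = -47.281429
b = Sxy/Sxx = -47.281429/90.857143 = -0.520393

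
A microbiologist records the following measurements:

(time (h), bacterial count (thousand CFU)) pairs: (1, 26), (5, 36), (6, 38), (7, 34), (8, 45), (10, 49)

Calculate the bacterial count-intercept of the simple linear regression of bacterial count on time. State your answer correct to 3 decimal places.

22.726

n = 6, Σx = 37, Σy = 228, Σxy = 1522, Σx² = 275
Sxx = Σx² − (Σx)²/n = 275 − 228.166667 = 46.833333
Sxy = Σxy − (Σx)(Σy)/n = 1522 − 1406 = 116
b = Sxy/Sxx = 116/46.833333 = 2.476868
a = ȳ − b·x̄ = 38 − 2.476868·6.166667 = 22.725979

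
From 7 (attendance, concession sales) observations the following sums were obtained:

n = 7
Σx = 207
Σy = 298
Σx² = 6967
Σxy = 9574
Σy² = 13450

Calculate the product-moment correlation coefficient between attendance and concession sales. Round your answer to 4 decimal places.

0.9478

Sxx = Σx² − (Σx)²/n = 6967 − 6121.285714 = 845.714286
Sxy = Σxy − (Σx)(Σy)/n = 9574 − 8812.285714 = 761.714286
Syy = Σy² − (Σy)²/n = 13450 − 12686.285714 = 763.714286
r = Sxy/√(Sxx·Syy) = 761.714286/√(645884.081633) = 761.714286/803.669137 = 0.947796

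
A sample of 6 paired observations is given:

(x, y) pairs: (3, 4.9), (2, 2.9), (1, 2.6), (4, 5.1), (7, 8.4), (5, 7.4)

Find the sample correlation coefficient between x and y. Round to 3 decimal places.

0.973

n = 6, Σx = 22, Σy = 31.3, Σxy = 139.3, Σx² = 104, Σy² = 190.51
Sxx = Σx² − (Σx)²/n = 104 − 80.666667 = 23.333333
Sxy = Σxy − (Σx)(Σy)/n = 139.3 − 114.766667 = 24.533333
Syy = Σy² − (Σy)²/n = 190.51 − 163.281667 = 27.228333
r = Sxy/√(Sxx·Syy) = 24.533333/√(635.327778) = 24.533333/25.205709 = 0.973324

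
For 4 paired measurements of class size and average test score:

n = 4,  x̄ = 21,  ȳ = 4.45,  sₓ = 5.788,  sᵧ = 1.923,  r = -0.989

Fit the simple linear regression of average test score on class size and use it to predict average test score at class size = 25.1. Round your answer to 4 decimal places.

3.1028

b = r · sᵧ/sₓ = -0.989 · 1.923/5.788 = -0.328584
a = ȳ − b·x̄ = 4.45 − (-0.328584)·21 = 11.350274
ŷ(25.1) = a + b·25.1 = 11.350274 + (-0.328584)·25.1 = 3.102804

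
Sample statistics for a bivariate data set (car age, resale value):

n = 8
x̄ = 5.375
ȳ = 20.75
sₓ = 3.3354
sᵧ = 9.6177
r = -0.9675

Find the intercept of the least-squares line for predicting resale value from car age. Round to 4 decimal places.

b = r · sᵧ/sₓ = -0.9675 · 9.6177/3.3354 = -2.789808
a = ȳ − b·x̄ = 20.75 − (-2.789808)·5.375 = 35.745217

35.7452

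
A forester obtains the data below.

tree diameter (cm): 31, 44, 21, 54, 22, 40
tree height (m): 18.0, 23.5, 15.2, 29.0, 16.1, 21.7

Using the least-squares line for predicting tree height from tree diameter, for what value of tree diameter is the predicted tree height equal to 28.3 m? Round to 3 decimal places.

n = 6, Σx = 212, Σy = 123.5, Σxy = 4699.4, Σx² = 8338
Sxx = Σx² − (Σx)²/n = 8338 − 7490.666667 = 847.333333
Sxy = Σxy − (Σx)(Σy)/n = 4699.4 − 4363.666667 = 335.733333
b = Sxy/Sxx = 335.733333/847.333333 = 0.396223
a = ȳ − b·x̄ = 20.583333 − 0.396223·35.333333 = 6.583438
Set a + b·x = 28.3: x = (28.3 − 6.583438) / 0.396223 = 54.808876

54.809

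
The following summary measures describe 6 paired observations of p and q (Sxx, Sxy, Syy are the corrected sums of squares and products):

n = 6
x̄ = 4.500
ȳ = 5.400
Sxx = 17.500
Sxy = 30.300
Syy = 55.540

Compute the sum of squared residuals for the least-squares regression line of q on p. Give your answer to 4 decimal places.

3.0777

b = Sxy/Sxx = 30.3/17.5 = 1.731429
SSE = Syy − b·Sxy = 55.54 − 1.731429·30.3 = 3.077714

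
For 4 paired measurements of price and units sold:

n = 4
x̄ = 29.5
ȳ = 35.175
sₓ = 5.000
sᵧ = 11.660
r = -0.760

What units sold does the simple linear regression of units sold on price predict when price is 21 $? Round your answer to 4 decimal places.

b = r · sᵧ/sₓ = -0.76 · 11.66/5 = -1.77232
a = ȳ − b·x̄ = 35.175 − (-1.77232)·29.5 = 87.45844
ŷ(21) = a + b·21 = 87.45844 + (-1.77232)·21 = 50.23972

50.2397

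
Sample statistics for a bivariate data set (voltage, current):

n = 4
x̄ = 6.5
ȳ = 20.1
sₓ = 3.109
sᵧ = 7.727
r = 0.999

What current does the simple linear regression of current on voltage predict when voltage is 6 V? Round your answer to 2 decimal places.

18.86

b = r · sᵧ/sₓ = 0.999 · 7.727/3.109 = 2.482880
a = ȳ − b·x̄ = 20.1 − 2.482880·6.5 = 3.961282
ŷ(6) = a + b·6 = 3.961282 + 2.482880·6 = 18.858560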